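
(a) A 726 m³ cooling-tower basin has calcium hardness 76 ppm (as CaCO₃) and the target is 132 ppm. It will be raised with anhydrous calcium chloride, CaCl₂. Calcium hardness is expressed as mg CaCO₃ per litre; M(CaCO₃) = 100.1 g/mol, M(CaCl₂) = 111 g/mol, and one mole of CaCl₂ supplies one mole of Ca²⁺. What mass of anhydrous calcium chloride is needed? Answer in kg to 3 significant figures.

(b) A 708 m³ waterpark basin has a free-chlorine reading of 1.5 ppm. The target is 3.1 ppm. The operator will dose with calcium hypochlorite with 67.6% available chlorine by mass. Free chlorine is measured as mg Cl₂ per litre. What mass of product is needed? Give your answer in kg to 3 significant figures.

(a) Volume: 726 m³ = 726,000 L.
(a) Hardness to add: (132 − 76) = 56 mg/L as CaCO₃ × 726,000 L = 40,660 g as CaCO₃.
(a) Moles of Ca²⁺ (1 mol Ca²⁺ ≡ 1 mol CaCO₃): 40,660 / 100.1 g/mol = 406.2 mol.
(a) Mass of CaCl₂: 406.2 × 111 = 45,080 g.

(b) Volume: 708 m³ = 708,000 L.
(b) Chlorine deficit: 3.1 − 1.5 = 1.6 ppm = 1.6 mg/L as Cl₂.
(b) Cl₂ equivalent needed: 1.6 mg/L × 708,000 L = 1,133,000 mg = 1133 g.
(b) Product at 67.6% available chlorine: 1133 / 0.676 = 1676 g.

(a) 45.1 kg; (b) 1.68 kg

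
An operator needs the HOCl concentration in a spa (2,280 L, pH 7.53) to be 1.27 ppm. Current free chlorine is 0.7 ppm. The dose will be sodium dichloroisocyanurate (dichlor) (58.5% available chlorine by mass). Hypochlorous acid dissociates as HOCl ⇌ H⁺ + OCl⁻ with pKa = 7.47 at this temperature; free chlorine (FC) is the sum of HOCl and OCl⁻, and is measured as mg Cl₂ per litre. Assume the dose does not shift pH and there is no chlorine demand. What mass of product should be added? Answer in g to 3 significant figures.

7.90 g

[OCl⁻]/[HOCl] = 10^(pH − pKa) = 10^(7.53 − 7.47) = 1.148; fraction as HOCl = 1/(1 + 1.148) = 0.4655.
Free chlorine required for 1.27 ppm HOCl: 1.27 / 0.4655 = 2.728 ppm.
FC to add: 2.728 − 0.7 = 2.028 mg/L as Cl₂.
Cl₂ equivalent: 2.028 mg/L × 2,280 L = 4.624 g.
Product at 58.5% available Cl: 4.624 / 0.585 = 7.905 g.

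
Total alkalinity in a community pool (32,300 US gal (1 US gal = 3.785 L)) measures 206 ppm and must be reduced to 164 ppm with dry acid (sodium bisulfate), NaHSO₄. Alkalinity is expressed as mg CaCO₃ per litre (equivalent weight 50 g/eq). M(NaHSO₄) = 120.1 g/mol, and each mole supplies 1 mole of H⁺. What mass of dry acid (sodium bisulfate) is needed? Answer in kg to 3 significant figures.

12.3 kg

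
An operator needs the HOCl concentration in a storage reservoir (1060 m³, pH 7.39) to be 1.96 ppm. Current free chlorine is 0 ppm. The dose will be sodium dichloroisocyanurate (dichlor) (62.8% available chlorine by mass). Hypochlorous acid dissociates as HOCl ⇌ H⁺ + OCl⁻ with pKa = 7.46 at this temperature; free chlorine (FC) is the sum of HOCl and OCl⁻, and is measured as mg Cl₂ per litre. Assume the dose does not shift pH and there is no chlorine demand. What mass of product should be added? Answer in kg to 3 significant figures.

6.12 kg

Volume: 1060 m³ = 1,060,000 L.
[OCl⁻]/[HOCl] = 10^(pH − pKa) = 10^(7.39 − 7.46) = 0.8511; fraction as HOCl = 1/(1 + 0.8511) = 0.5402.
Free chlorine required for 1.96 ppm HOCl: 1.96 / 0.5402 = 3.628 ppm.
FC to add: 3.628 − 0 = 3.628 mg/L as Cl₂.
Cl₂ equivalent: 3.628 mg/L × 1,060,000 L = 3846 g.
Product at 62.8% available Cl: 3846 / 0.628 = 6124 g.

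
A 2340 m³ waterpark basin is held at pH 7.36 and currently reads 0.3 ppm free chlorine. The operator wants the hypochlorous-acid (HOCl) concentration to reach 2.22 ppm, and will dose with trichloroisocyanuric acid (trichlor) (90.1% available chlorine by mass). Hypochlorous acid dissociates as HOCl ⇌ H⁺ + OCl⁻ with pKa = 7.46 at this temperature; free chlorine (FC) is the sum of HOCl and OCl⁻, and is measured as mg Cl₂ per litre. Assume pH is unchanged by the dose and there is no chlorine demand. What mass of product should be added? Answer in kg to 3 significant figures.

Volume: 2340 m³ = 2,340,000 L.
[OCl⁻]/[HOCl] = 10^(pH − pKa) = 10^(7.36 − 7.46) = 0.7943; fraction as HOCl = 1/(1 + 0.7943) = 0.5573.
Free chlorine required for 2.22 ppm HOCl: 2.22 / 0.5573 = 3.983 ppm.
FC to add: 3.983 − 0.3 = 3.683 mg/L as Cl₂.
Cl₂ equivalent: 3.683 mg/L × 2,340,000 L = 8619 g.
Product at 90.1% available Cl: 8619 / 0.901 = 9566 g.

9.57 kg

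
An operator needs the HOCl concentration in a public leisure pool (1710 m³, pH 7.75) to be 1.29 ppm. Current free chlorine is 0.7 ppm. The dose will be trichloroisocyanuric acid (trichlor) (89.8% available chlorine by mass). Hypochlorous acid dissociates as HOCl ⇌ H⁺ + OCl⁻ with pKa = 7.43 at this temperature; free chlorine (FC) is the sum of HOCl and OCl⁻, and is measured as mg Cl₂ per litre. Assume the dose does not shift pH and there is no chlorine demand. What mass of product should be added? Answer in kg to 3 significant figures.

Volume: 1710 m³ = 1,710,000 L.
[OCl⁻]/[HOCl] = 10^(pH − pKa) = 10^(7.75 − 7.43) = 2.089; fraction as HOCl = 1/(1 + 2.089) = 0.3237.
Free chlorine required for 1.29 ppm HOCl: 1.29 / 0.3237 = 3.985 ppm.
FC to add: 3.985 − 0.7 = 3.285 mg/L as Cl₂.
Cl₂ equivalent: 3.285 mg/L × 1,710,000 L = 5618 g.
Product at 89.8% available Cl: 5618 / 0.898 = 6256 g.

6.26 kg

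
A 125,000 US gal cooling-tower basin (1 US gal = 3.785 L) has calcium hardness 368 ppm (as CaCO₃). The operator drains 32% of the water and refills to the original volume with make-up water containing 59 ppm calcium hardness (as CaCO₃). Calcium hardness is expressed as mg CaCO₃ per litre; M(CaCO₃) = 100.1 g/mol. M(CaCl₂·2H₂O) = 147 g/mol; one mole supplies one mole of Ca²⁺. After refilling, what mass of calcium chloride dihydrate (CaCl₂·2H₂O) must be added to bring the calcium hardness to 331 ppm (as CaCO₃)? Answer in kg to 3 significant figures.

Volume: 125,000 US gal × 3.785 L/gal = 473,125 L.
After draining 32% and refilling: 368 × 0.68 + 59 × 0.32 = 269.12 ppm.
Deficit to target: 331 − 269.12 = 61.88 mg/L.
As CaCO₃: 61.88 mg/L × 473,125 L = 29,280 g; ÷ 100.1 = 292.5 mol Ca²⁺.
Mass: 292.5 × 147 = 42,990 g.

43.0 kg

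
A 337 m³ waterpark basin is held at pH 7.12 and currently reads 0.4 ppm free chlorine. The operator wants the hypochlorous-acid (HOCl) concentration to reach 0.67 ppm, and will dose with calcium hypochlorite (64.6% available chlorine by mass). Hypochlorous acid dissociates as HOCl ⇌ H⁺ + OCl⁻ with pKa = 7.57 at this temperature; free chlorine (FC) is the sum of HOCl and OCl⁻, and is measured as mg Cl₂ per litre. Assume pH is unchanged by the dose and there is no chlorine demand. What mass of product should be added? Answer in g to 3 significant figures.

265 g

Volume: 337 m³ = 337,000 L.
[OCl⁻]/[HOCl] = 10^(pH − pKa) = 10^(7.12 − 7.57) = 0.3548; fraction as HOCl = 1/(1 + 0.3548) = 0.7381.
Free chlorine required for 0.67 ppm HOCl: 0.67 / 0.7381 = 0.9077 ppm.
FC to add: 0.9077 − 0.4 = 0.5077 mg/L as Cl₂.
Cl₂ equivalent: 0.5077 mg/L × 337,000 L = 171.1 g.
Product at 64.6% available Cl: 171.1 / 0.646 = 264.9 g.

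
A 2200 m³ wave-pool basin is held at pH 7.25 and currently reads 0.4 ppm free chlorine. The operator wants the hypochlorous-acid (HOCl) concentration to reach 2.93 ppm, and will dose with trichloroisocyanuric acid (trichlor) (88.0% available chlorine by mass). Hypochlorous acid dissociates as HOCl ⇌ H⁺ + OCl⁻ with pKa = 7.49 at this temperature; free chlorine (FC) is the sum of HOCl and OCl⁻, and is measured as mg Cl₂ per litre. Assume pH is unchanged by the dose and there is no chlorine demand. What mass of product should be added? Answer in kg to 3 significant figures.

10.5 kg

Volume: 2200 m³ = 2,200,000 L.
[OCl⁻]/[HOCl] = 10^(pH − pKa) = 10^(7.25 − 7.49) = 0.5754; fraction as HOCl = 1/(1 + 0.5754) = 0.6347.
Free chlorine required for 2.93 ppm HOCl: 2.93 / 0.6347 = 4.616 ppm.
FC to add: 4.616 − 0.4 = 4.216 mg/L as Cl₂.
Cl₂ equivalent: 4.216 mg/L × 2,200,000 L = 9275 g.
Product at 88.0% available Cl: 9275 / 0.88 = 10,540 g.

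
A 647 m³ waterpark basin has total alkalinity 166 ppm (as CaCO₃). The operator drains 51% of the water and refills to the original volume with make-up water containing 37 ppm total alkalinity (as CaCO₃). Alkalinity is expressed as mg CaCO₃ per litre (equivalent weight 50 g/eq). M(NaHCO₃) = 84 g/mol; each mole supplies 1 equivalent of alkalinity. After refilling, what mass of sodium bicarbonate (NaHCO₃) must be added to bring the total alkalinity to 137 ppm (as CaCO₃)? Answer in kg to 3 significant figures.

Volume: 647 m³ = 647,000 L.
After draining 51% and refilling: 166 × 0.49 + 37 × 0.51 = 100.21 ppm.
Deficit to target: 137 − 100.21 = 36.79 mg/L.
As CaCO₃: 36.79 mg/L × 647,000 L = 23,800 g; ÷ 50 g/eq ÷ 1 = 476.1 mol NaHCO₃.
Mass: 476.1 × 84 = 39,990 g.

40.0 kg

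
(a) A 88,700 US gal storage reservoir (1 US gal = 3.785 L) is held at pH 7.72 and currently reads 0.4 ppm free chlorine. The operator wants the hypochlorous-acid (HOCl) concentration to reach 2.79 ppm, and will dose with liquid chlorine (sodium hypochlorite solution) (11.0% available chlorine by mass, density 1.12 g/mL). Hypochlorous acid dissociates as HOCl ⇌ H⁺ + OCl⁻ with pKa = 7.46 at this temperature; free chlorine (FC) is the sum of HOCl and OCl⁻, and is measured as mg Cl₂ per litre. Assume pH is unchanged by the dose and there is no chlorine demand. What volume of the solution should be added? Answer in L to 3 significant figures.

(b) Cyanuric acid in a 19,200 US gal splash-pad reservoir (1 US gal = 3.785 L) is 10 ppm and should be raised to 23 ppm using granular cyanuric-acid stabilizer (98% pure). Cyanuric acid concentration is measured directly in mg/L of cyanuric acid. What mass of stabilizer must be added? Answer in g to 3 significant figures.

(a) 20.3 L; (b) 964 g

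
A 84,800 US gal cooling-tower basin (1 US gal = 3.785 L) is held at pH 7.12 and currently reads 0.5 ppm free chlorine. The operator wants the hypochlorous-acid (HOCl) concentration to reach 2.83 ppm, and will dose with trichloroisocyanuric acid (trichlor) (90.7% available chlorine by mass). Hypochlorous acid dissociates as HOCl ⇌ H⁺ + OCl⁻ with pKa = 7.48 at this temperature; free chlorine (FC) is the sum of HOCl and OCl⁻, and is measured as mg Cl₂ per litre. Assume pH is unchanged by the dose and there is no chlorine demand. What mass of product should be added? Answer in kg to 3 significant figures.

1.26 kg

Volume: 84,800 US gal × 3.785 L/gal = 320,968 L.
[OCl⁻]/[HOCl] = 10^(pH − pKa) = 10^(7.12 − 7.48) = 0.4365; fraction as HOCl = 1/(1 + 0.4365) = 0.6961.
Free chlorine required for 2.83 ppm HOCl: 2.83 / 0.6961 = 4.065 ppm.
FC to add: 4.065 − 0.5 = 3.565 mg/L as Cl₂.
Cl₂ equivalent: 3.565 mg/L × 320,968 L = 1144 g.
Product at 90.7% available Cl: 1144 / 0.907 = 1262 g.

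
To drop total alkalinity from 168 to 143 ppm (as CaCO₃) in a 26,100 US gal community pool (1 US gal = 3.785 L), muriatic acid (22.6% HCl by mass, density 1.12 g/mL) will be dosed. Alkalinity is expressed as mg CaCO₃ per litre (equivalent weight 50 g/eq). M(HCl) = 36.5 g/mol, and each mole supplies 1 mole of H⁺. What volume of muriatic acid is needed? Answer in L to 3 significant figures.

7.12 L

Volume: 26,100 US gal × 3.785 L/gal = 98,788 L.
Alkalinity to neutralize: (168 − 143) = 25 mg/L as CaCO₃ × 98,788 L = 2470 g as CaCO₃.
Equivalents of H⁺ required: 2470 ÷ 50 g/eq = 49.39 eq = 49.39 mol HCl.
Mass of HCl: 49.39 × 36.5 = 1803 g.
Mass of 22.6% solution: 1803 / 0.226 = 7977 g.
Volume: 7977 g ÷ 1.12 g/mL = 7123 mL.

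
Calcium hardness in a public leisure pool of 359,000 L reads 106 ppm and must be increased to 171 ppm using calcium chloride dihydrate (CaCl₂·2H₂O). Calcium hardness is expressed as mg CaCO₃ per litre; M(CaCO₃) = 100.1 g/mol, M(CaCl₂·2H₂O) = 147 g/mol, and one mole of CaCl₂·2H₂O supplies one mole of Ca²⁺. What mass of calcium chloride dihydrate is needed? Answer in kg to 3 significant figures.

Hardness to add: (171 − 106) = 65 mg/L as CaCO₃ × 359,000 L = 23,340 g as CaCO₃.
Moles of Ca²⁺ (1 mol Ca²⁺ ≡ 1 mol CaCO₃): 23,340 / 100.1 g/mol = 233.1 mol.
Mass of CaCl₂·2H₂O: 233.1 × 147 = 34,270 g.

34.3 kg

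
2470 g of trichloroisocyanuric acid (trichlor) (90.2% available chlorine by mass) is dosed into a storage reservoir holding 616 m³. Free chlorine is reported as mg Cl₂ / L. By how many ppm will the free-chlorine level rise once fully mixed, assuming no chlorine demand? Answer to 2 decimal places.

Volume: 616 m³ = 616,000 L.
Available chlorine delivered: 2470 g × 0.902 = 2228 g as Cl₂.
Concentration rise: 2228 g / 616,000 L = 3.617 mg/L = 3.62 ppm.

3.62 ppm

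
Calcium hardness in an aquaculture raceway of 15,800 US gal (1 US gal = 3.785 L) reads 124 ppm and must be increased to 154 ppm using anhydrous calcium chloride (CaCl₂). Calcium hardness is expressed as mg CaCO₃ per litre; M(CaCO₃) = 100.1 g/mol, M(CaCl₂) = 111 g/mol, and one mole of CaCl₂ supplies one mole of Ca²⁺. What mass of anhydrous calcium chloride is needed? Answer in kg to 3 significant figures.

Volume: 15,800 US gal × 3.785 L/gal = 59,803 L.
Hardness to add: (154 − 124) = 30 mg/L as CaCO₃ × 59,803 L = 1794 g as CaCO₃.
Moles of Ca²⁺ (1 mol Ca²⁺ ≡ 1 mol CaCO₃): 1794 / 100.1 g/mol = 17.92 mol.
Mass of CaCl₂: 17.92 × 111 = 1989 g.

1.99 kg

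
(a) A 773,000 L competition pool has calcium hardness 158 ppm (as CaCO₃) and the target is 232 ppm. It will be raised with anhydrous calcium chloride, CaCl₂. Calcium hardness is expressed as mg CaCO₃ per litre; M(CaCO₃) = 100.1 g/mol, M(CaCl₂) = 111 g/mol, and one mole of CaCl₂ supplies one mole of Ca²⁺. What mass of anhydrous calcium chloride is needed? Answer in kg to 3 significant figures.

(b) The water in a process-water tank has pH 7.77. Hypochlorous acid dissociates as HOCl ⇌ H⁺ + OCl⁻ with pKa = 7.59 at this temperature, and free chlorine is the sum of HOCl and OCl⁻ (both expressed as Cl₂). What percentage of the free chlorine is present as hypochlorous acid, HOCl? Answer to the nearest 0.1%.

(a) 63.4 kg; (b) 39.8%

(a) Hardness to add: (232 − 158) = 74 mg/L as CaCO₃ × 773,000 L = 57,200 g as CaCO₃.
(a) Moles of Ca²⁺ (1 mol Ca²⁺ ≡ 1 mol CaCO₃): 57,200 / 100.1 g/mol = 571.4 mol.
(a) Mass of CaCl₂: 571.4 × 111 = 63,430 g.

(b) [OCl⁻]/[HOCl] = 10^(pH − pKa) = 10^(7.77 − 7.59) = 10^0.18 = 1.514.
(b) Fraction as HOCl = 1 / (1 + 1.514) = 0.3978.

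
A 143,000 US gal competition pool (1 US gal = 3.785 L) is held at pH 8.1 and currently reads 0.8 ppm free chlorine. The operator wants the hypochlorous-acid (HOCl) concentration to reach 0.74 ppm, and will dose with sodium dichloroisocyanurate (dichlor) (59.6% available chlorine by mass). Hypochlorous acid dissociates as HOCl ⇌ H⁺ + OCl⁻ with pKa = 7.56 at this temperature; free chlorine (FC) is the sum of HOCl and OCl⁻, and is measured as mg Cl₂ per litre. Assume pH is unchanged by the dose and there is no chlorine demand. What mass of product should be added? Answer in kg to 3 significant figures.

Volume: 143,000 US gal × 3.785 L/gal = 541,255 L.
[OCl⁻]/[HOCl] = 10^(pH − pKa) = 10^(8.1 − 7.56) = 3.467; fraction as HOCl = 1/(1 + 3.467) = 0.2238.
Free chlorine required for 0.74 ppm HOCl: 0.74 / 0.2238 = 3.306 ppm.
FC to add: 3.306 − 0.8 = 2.506 mg/L as Cl₂.
Cl₂ equivalent: 2.506 mg/L × 541,255 L = 1356 g.
Product at 59.6% available Cl: 1356 / 0.596 = 2276 g.

2.28 kg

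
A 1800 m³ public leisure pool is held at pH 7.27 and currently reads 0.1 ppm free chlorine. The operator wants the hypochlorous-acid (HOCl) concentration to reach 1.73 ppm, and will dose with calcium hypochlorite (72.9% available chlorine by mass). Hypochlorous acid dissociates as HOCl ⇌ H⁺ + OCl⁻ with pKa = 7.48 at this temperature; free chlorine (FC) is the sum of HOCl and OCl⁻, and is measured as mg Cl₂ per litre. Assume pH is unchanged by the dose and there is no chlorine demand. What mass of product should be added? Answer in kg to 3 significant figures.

Volume: 1800 m³ = 1,800,000 L.
[OCl⁻]/[HOCl] = 10^(pH − pKa) = 10^(7.27 − 7.48) = 0.6166; fraction as HOCl = 1/(1 + 0.6166) = 0.6186.
Free chlorine required for 1.73 ppm HOCl: 1.73 / 0.6186 = 2.797 ppm.
FC to add: 2.797 − 0.1 = 2.697 mg/L as Cl₂.
Cl₂ equivalent: 2.697 mg/L × 1,800,000 L = 4854 g.
Product at 72.9% available Cl: 4854 / 0.729 = 6659 g.

6.66 kg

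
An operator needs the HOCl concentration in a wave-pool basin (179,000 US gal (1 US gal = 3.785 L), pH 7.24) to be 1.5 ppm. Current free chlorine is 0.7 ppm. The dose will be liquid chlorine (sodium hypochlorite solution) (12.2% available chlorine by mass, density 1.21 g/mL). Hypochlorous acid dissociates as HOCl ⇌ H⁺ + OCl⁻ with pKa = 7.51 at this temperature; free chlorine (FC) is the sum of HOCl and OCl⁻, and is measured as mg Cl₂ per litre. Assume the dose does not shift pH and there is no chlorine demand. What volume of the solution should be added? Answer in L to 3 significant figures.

7.37 L

Volume: 179,000 US gal × 3.785 L/gal = 677,515 L.
[OCl⁻]/[HOCl] = 10^(pH − pKa) = 10^(7.24 − 7.51) = 0.537; fraction as HOCl = 1/(1 + 0.537) = 0.6506.
Free chlorine required for 1.5 ppm HOCl: 1.5 / 0.6506 = 2.306 ppm.
FC to add: 2.306 − 0.7 = 1.606 mg/L as Cl₂.
Cl₂ equivalent: 1.606 mg/L × 677,515 L = 1088 g.
Product at 12.2% available Cl: 1088 / 0.122 = 8916 g.
Volume: 8916 g ÷ 1.21 g/mL = 7369 mL.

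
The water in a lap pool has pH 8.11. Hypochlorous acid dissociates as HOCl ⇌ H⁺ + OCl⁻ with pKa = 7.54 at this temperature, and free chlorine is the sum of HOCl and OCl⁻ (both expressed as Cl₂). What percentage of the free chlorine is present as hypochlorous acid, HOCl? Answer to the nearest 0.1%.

21.2%

[OCl⁻]/[HOCl] = 10^(pH − pKa) = 10^(8.11 − 7.54) = 10^0.57 = 3.715.
Fraction as HOCl = 1 / (1 + 3.715) = 0.2121.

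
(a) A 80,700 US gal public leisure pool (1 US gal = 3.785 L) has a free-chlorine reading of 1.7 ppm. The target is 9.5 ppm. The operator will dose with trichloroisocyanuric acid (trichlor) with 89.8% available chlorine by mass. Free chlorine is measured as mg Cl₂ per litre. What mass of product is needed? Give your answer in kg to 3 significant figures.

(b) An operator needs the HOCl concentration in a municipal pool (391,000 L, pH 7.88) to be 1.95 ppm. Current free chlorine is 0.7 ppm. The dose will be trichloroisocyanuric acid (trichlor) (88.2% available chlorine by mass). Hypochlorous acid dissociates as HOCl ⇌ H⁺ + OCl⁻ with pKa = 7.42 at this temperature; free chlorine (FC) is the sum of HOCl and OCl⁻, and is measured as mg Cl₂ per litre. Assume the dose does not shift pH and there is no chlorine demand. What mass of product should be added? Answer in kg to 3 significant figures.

(a) Volume: 80,700 US gal × 3.785 L/gal = 305,450 L.
(a) Chlorine deficit: 9.5 − 1.7 = 7.8 ppm = 7.8 mg/L as Cl₂.
(a) Cl₂ equivalent needed: 7.8 mg/L × 305,450 L = 2,383,000 mg = 2383 g.
(a) Product at 89.8% available chlorine: 2383 / 0.898 = 2653 g.

(b) [OCl⁻]/[HOCl] = 10^(pH − pKa) = 10^(7.88 − 7.42) = 2.884; fraction as HOCl = 1/(1 + 2.884) = 0.2575.
(b) Free chlorine required for 1.95 ppm HOCl: 1.95 / 0.2575 = 7.574 ppm.
(b) FC to add: 7.574 − 0.7 = 6.874 mg/L as Cl₂.
(b) Cl₂ equivalent: 6.874 mg/L × 391,000 L = 2688 g.
(b) Product at 88.2% available Cl: 2688 / 0.882 = 3047 g.

(a) 2.65 kg; (b) 3.05 kg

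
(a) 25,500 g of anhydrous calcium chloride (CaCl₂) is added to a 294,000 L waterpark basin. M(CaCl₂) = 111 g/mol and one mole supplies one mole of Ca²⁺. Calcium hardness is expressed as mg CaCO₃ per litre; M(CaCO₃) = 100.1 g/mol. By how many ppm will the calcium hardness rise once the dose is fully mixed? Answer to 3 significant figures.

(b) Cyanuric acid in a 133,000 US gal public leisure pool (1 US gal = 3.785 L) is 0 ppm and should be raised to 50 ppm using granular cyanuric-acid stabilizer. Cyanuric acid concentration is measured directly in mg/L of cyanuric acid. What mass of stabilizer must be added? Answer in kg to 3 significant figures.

(a) 78.2 ppm; (b) 25.2 kg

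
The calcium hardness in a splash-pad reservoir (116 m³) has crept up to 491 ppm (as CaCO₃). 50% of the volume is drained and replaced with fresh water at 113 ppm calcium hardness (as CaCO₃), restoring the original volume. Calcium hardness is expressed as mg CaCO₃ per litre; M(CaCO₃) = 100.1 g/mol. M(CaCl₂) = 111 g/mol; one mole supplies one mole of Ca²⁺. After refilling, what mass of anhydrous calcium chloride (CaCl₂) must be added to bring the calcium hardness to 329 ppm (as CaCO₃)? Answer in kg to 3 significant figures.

Volume: 116 m³ = 116,000 L.
After draining 50% and refilling: 491 × 0.50 + 113 × 0.50 = 302 ppm.
Deficit to target: 329 − 302 = 27 mg/L.
As CaCO₃: 27 mg/L × 116,000 L = 3132 g; ÷ 100.1 = 31.29 mol Ca²⁺.
Mass: 31.29 × 111 = 3473 g.

3.47 kg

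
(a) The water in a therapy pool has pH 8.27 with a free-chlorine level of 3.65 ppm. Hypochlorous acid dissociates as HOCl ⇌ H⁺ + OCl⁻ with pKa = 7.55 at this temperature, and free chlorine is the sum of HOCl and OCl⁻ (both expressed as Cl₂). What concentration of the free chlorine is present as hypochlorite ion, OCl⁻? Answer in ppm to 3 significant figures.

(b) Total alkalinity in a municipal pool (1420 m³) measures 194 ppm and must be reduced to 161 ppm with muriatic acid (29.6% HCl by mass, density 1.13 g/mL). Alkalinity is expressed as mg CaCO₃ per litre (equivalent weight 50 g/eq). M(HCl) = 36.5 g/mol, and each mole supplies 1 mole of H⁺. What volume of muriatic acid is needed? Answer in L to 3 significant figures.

(a) 3.07 ppm; (b) 102 L

(a) [OCl⁻]/[HOCl] = 10^(pH − pKa) = 10^(8.27 − 7.55) = 10^0.72 = 5.248.
(a) Fraction as HOCl = 1 / (1 + 5.248) = 0.16.
(a) OCl⁻ = (1 − 0.16) × 3.65 ppm = 3.066 ppm.

(b) Volume: 1420 m³ = 1,420,000 L.
(b) Alkalinity to neutralize: (194 − 161) = 33 mg/L as CaCO₃ × 1,420,000 L = 46,860 g as CaCO₃.
(b) Equivalents of H⁺ required: 46,860 ÷ 50 g/eq = 937.2 eq = 937.2 mol HCl.
(b) Mass of HCl: 937.2 × 36.5 = 34,210 g.
(b) Mass of 29.6% solution: 34,210 / 0.296 = 115,600 g.
(b) Volume: 115,600 g ÷ 1.13 g/mL = 102,300 mL.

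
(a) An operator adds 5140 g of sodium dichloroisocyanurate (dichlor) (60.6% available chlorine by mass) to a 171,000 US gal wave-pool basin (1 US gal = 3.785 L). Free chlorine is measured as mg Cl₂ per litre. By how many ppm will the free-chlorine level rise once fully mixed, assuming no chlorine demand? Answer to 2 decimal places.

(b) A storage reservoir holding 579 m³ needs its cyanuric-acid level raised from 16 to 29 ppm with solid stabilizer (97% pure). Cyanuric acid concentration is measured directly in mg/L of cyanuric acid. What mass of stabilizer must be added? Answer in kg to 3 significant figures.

(a) Volume: 171,000 US gal × 3.785 L/gal = 647,235 L.
(a) Available chlorine delivered: 5140 g × 0.606 = 3115 g as Cl₂.
(a) Concentration rise: 3115 g / 647,235 L = 4.813 mg/L = 4.81 ppm.

(b) Volume: 579 m³ = 579,000 L.
(b) CYA to add: (29 − 16) = 13 mg/L × 579,000 L = 7527 g cyanuric acid.
(b) At 97% purity: 7527 / 0.97 = 7760 g product.

(a) 4.81 ppm; (b) 7.76 kg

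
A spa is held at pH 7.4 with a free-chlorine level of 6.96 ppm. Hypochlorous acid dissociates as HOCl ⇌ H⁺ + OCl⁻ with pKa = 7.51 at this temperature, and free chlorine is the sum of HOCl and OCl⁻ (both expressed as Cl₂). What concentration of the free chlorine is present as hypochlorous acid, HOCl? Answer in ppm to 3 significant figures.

[OCl⁻]/[HOCl] = 10^(pH − pKa) = 10^(7.4 − 7.51) = 10^-0.11 = 0.7762.
Fraction as HOCl = 1 / (1 + 0.7762) = 0.563.
HOCl = 0.563 × 6.96 ppm = 3.918 ppm.

3.92 ppm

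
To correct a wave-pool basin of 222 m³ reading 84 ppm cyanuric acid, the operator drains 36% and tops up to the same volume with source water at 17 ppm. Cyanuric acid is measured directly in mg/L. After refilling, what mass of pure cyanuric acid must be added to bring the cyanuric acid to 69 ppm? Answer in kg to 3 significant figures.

2.02 kg

Volume: 222 m³ = 222,000 L.
After draining 36% and refilling: 84 × 0.64 + 17 × 0.36 = 59.88 ppm.
Deficit to target: 69 − 59.88 = 9.12 mg/L.
Mass: 9.12 mg/L × 222,000 L = 2025 g cyanuric acid.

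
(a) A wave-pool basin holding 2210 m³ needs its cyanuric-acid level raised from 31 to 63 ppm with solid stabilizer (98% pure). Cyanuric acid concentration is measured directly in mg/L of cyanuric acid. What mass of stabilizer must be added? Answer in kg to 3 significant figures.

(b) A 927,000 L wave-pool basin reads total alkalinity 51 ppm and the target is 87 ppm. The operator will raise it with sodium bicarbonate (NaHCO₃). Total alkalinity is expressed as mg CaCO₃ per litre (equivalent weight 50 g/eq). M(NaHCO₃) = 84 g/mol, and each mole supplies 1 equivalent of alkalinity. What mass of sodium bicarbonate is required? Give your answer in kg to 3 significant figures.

(a) 72.2 kg; (b) 56.1 kg

(a) Volume: 2210 m³ = 2,210,000 L.
(a) CYA to add: (63 − 31) = 32 mg/L × 2,210,000 L = 70,720 g cyanuric acid.
(a) At 98% purity: 70,720 / 0.98 = 72,160 g product.

(b) Alkalinity to add: (87 − 51) = 36 mg/L as CaCO₃ × 927,000 L = 33,370 g as CaCO₃.
(b) Equivalents: 33,370 g ÷ 50 g/eq = 667.4 eq.
(b) NaHCO₃ supplies 1 eq per mole → 667.4 mol.
(b) Mass: 667.4 mol × 84 g/mol = 56,060 g.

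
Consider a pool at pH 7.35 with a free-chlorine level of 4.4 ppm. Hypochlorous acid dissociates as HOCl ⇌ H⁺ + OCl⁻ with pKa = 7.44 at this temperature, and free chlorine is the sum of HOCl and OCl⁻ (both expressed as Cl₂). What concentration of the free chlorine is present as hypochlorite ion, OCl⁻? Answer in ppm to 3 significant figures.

1.97 ppm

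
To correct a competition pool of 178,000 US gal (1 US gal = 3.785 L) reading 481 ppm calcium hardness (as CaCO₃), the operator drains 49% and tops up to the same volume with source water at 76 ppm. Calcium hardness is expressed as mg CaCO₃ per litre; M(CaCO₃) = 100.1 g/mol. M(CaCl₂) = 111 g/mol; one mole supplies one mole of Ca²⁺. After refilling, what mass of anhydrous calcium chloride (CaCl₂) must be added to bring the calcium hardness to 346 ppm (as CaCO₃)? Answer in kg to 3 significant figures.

Volume: 178,000 US gal × 3.785 L/gal = 673,730 L.
After draining 49% and refilling: 481 × 0.51 + 76 × 0.49 = 282.55 ppm.
Deficit to target: 346 − 282.55 = 63.45 mg/L.
As CaCO₃: 63.45 mg/L × 673,730 L = 42,750 g; ÷ 100.1 = 427.1 mol Ca²⁺.
Mass: 427.1 × 111 = 47,400 g.

47.4 kg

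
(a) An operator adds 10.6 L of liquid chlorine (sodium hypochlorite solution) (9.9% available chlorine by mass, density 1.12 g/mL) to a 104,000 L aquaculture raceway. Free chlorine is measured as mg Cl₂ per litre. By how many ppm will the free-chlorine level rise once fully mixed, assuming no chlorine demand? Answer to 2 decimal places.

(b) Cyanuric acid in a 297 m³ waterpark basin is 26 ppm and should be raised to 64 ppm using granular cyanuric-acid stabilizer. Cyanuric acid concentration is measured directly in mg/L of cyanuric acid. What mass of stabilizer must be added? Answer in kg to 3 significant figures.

(a) 11.30 ppm; (b) 11.3 kg

(a) Mass of solution: 10.6 L × 1000 mL/L × 1.12 g/mL = 11,870 g.
(a) Available chlorine delivered: 11,870 g × 0.099 = 1175 g as Cl₂.
(a) Concentration rise: 1175 g / 104,000 L = 11.3 mg/L = 11.30 ppm.

(b) Volume: 297 m³ = 297,000 L.
(b) CYA to add: (64 − 26) = 38 mg/L × 297,000 L = 11,290 g cyanuric acid.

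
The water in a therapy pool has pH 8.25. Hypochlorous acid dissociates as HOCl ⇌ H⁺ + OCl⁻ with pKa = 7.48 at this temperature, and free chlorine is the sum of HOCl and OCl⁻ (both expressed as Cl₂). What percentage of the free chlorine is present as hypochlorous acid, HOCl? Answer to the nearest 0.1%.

[OCl⁻]/[HOCl] = 10^(pH − pKa) = 10^(8.25 − 7.48) = 10^0.77 = 5.888.
Fraction as HOCl = 1 / (1 + 5.888) = 0.1452.

14.5%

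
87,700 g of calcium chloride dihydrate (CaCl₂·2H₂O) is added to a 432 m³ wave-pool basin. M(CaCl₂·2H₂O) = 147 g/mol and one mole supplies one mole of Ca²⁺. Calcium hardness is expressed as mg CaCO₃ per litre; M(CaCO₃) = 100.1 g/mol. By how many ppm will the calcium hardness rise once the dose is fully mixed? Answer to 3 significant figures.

138 ppm

Volume: 432 m³ = 432,000 L.
Moles of Ca²⁺: 87,700 g ÷ 147 g/mol = 596.6 mol.
As CaCO₃: 596.6 mol × 100.1 g/mol = 59,720 g.
Rise: 59,720 g / 432,000 L × 1000 = 138.2 mg/L.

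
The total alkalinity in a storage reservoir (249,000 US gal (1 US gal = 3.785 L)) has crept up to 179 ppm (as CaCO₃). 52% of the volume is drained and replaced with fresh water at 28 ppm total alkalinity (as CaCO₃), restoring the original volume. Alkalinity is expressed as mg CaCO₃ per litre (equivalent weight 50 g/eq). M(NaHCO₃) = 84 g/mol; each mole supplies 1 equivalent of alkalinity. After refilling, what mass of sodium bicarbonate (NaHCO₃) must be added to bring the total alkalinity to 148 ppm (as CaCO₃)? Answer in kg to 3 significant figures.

Volume: 249,000 US gal × 3.785 L/gal = 942,465 L.
After draining 52% and refilling: 179 × 0.48 + 28 × 0.52 = 100.48 ppm.
Deficit to target: 148 − 100.48 = 47.52 mg/L.
As CaCO₃: 47.52 mg/L × 942,465 L = 44,790 g; ÷ 50 g/eq ÷ 1 = 895.7 mol NaHCO₃.
Mass: 895.7 × 84 = 75,240 g.

75.2 kg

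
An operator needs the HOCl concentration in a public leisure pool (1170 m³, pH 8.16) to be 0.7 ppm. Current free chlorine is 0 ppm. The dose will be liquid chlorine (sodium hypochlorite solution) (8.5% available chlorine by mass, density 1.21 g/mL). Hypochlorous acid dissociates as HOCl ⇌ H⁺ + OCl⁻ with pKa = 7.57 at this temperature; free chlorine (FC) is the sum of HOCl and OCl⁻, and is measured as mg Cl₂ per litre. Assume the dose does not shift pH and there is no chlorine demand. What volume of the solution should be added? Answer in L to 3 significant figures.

38.9 L

Volume: 1170 m³ = 1,170,000 L.
[OCl⁻]/[HOCl] = 10^(pH − pKa) = 10^(8.16 − 7.57) = 3.89; fraction as HOCl = 1/(1 + 3.89) = 0.2045.
Free chlorine required for 0.7 ppm HOCl: 0.7 / 0.2045 = 3.423 ppm.
FC to add: 3.423 − 0 = 3.423 mg/L as Cl₂.
Cl₂ equivalent: 3.423 mg/L × 1,170,000 L = 4005 g.
Product at 8.5% available Cl: 4005 / 0.085 = 47,120 g.
Volume: 47,120 g ÷ 1.21 g/mL = 38,940 mL.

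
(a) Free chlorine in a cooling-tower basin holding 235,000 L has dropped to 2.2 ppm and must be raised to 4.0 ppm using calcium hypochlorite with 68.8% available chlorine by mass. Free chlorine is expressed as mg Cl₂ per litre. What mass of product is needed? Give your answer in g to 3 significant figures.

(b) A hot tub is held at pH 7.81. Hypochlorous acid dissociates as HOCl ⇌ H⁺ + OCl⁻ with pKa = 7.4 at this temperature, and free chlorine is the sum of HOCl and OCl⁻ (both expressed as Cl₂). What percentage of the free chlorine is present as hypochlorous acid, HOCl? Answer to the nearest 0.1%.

(a) Chlorine deficit: 4.0 − 2.2 = 1.8 ppm = 1.8 mg/L as Cl₂.
(a) Cl₂ equivalent needed: 1.8 mg/L × 235,000 L = 423,000 mg = 423 g.
(a) Product at 68.8% available chlorine: 423 / 0.688 = 614.8 g.

(b) [OCl⁻]/[HOCl] = 10^(pH − pKa) = 10^(7.81 − 7.4) = 10^0.41 = 2.57.
(b) Fraction as HOCl = 1 / (1 + 2.57) = 0.2801.

(a) 615 g; (b) 28.0%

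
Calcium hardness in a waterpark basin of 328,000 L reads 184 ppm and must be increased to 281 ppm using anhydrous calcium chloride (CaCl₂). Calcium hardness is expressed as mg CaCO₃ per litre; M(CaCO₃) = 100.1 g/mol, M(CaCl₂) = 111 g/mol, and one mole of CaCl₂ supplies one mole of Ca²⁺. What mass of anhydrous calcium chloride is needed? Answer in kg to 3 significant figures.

Hardness to add: (281 − 184) = 97 mg/L as CaCO₃ × 328,000 L = 31,820 g as CaCO₃.
Moles of Ca²⁺ (1 mol Ca²⁺ ≡ 1 mol CaCO₃): 31,820 / 100.1 g/mol = 317.8 mol.
Mass of CaCl₂: 317.8 × 111 = 35,280 g.

35.3 kg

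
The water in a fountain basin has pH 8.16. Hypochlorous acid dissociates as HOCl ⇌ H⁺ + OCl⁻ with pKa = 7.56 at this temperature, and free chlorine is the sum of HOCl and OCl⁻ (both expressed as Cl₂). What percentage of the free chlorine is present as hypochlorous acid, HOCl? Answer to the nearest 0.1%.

[OCl⁻]/[HOCl] = 10^(pH − pKa) = 10^(8.16 − 7.56) = 10^0.60 = 3.981.
Fraction as HOCl = 1 / (1 + 3.981) = 0.2008.

20.1%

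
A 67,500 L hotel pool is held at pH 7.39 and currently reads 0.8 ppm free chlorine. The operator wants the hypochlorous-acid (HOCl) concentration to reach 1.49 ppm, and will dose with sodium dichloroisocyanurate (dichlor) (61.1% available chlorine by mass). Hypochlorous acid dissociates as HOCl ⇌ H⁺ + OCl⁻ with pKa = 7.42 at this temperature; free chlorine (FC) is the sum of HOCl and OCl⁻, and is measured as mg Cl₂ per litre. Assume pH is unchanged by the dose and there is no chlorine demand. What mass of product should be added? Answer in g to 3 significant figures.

[OCl⁻]/[HOCl] = 10^(pH − pKa) = 10^(7.39 − 7.42) = 0.9333; fraction as HOCl = 1/(1 + 0.9333) = 0.5173.
Free chlorine required for 1.49 ppm HOCl: 1.49 / 0.5173 = 2.881 ppm.
FC to add: 2.881 − 0.8 = 2.081 mg/L as Cl₂.
Cl₂ equivalent: 2.081 mg/L × 67,500 L = 140.4 g.
Product at 61.1% available Cl: 140.4 / 0.611 = 229.8 g.

230 g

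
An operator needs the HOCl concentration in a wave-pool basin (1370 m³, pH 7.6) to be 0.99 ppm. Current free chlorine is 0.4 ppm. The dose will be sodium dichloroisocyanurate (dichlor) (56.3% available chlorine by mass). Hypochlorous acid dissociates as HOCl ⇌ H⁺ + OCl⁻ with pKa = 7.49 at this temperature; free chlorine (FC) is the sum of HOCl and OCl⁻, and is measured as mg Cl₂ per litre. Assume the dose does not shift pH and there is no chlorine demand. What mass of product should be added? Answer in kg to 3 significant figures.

Volume: 1370 m³ = 1,370,000 L.
[OCl⁻]/[HOCl] = 10^(pH − pKa) = 10^(7.6 − 7.49) = 1.288; fraction as HOCl = 1/(1 + 1.288) = 0.437.
Free chlorine required for 0.99 ppm HOCl: 0.99 / 0.437 = 2.265 ppm.
FC to add: 2.265 − 0.4 = 1.865 mg/L as Cl₂.
Cl₂ equivalent: 1.865 mg/L × 1,370,000 L = 2556 g.
Product at 56.3% available Cl: 2556 / 0.563 = 4539 g.

4.54 kg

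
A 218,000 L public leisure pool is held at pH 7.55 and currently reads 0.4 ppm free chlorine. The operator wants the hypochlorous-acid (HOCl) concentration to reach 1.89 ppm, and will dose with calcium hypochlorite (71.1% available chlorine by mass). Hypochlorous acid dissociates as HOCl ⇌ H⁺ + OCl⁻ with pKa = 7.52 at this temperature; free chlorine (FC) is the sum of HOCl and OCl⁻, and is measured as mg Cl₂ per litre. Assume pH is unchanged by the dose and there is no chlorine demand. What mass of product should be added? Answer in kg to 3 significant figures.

1.08 kg

[OCl⁻]/[HOCl] = 10^(pH − pKa) = 10^(7.55 − 7.52) = 1.072; fraction as HOCl = 1/(1 + 1.072) = 0.4827.
Free chlorine required for 1.89 ppm HOCl: 1.89 / 0.4827 = 3.915 ppm.
FC to add: 3.915 − 0.4 = 3.515 mg/L as Cl₂.
Cl₂ equivalent: 3.515 mg/L × 218,000 L = 766.3 g.
Product at 71.1% available Cl: 766.3 / 0.711 = 1078 g.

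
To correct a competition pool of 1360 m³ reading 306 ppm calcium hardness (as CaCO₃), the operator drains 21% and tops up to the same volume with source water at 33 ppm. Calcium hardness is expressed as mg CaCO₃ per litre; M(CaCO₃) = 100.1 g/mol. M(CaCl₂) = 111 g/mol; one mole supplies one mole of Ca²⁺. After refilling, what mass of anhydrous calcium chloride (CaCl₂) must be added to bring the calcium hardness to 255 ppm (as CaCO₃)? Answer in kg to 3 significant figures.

Volume: 1360 m³ = 1,360,000 L.
After draining 21% and refilling: 306 × 0.79 + 33 × 0.21 = 248.67 ppm.
Deficit to target: 255 − 248.67 = 6.33 mg/L.
As CaCO₃: 6.33 mg/L × 1,360,000 L = 8609 g; ÷ 100.1 = 86 mol Ca²⁺.
Mass: 86 × 111 = 9546 g.

9.55 kg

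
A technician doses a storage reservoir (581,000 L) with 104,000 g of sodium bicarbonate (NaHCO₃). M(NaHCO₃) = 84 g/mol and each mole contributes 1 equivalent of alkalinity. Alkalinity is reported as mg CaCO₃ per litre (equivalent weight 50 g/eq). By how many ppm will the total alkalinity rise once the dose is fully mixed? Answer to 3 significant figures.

107 ppm

Moles of NaHCO₃: 104,000 g ÷ 84 g/mol = 1238 mol → 1238 eq of alkalinity.
As CaCO₃: 1238 eq × 50 g/eq = 61,900 g.
Rise: 61,900 g / 581,000 L × 1000 = 106.5 mg/L.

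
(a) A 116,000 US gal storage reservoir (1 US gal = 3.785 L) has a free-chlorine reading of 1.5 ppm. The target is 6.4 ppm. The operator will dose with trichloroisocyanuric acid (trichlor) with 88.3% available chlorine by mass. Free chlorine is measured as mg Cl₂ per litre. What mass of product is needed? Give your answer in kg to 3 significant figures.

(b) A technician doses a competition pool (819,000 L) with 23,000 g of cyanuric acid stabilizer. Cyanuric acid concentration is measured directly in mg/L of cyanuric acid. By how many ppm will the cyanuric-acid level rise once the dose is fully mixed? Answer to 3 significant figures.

(a) Volume: 116,000 US gal × 3.785 L/gal = 439,060 L.
(a) Chlorine deficit: 6.4 − 1.5 = 4.9 ppm = 4.9 mg/L as Cl₂.
(a) Cl₂ equivalent needed: 4.9 mg/L × 439,060 L = 2,151,000 mg = 2151 g.
(a) Product at 88.3% available chlorine: 2151 / 0.883 = 2436 g.

(b) Rise: 23,000 g / 819,000 L × 1000 = 28.08 mg/L.

(a) 2.44 kg; (b) 28.1 ppm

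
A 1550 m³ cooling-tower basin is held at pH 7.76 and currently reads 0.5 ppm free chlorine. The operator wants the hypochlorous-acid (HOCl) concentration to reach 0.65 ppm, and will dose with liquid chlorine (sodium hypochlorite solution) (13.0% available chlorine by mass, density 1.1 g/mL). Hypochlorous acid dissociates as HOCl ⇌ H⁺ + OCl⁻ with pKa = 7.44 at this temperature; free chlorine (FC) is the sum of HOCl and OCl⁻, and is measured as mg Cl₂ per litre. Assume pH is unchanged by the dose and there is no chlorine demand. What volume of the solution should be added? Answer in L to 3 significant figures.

Volume: 1550 m³ = 1,550,000 L.
[OCl⁻]/[HOCl] = 10^(pH − pKa) = 10^(7.76 − 7.44) = 2.089; fraction as HOCl = 1/(1 + 2.089) = 0.3237.
Free chlorine required for 0.65 ppm HOCl: 0.65 / 0.3237 = 2.008 ppm.
FC to add: 2.008 − 0.5 = 1.508 mg/L as Cl₂.
Cl₂ equivalent: 1.508 mg/L × 1,550,000 L = 2337 g.
Product at 13.0% available Cl: 2337 / 0.13 = 17,980 g.
Volume: 17,980 g ÷ 1.1 g/mL = 16,350 mL.

16.3 L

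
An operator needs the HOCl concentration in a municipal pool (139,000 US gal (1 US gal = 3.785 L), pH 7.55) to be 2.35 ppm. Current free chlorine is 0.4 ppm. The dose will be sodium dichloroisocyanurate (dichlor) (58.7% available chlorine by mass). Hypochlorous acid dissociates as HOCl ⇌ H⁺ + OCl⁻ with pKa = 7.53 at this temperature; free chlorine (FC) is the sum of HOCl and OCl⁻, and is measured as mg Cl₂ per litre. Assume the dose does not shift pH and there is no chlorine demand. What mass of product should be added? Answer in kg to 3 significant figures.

Volume: 139,000 US gal × 3.785 L/gal = 526,115 L.
[OCl⁻]/[HOCl] = 10^(pH − pKa) = 10^(7.55 − 7.53) = 1.047; fraction as HOCl = 1/(1 + 1.047) = 0.4885.
Free chlorine required for 2.35 ppm HOCl: 2.35 / 0.4885 = 4.811 ppm.
FC to add: 4.811 − 0.4 = 4.411 mg/L as Cl₂.
Cl₂ equivalent: 4.411 mg/L × 526,115 L = 2321 g.
Product at 58.7% available Cl: 2321 / 0.587 = 3953 g.

3.95 kg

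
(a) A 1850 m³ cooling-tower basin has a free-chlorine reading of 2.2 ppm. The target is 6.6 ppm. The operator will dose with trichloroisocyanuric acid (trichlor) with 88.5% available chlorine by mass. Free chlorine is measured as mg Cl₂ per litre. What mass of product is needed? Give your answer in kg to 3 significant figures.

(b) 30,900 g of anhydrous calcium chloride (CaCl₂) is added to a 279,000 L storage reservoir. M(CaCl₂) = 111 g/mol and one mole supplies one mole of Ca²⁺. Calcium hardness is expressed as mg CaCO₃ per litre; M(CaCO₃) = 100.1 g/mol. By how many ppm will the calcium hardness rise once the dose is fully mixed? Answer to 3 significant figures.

(a) 9.20 kg; (b) 99.9 ppm

(a) Volume: 1850 m³ = 1,850,000 L.
(a) Chlorine deficit: 6.6 − 2.2 = 4.4 ppm = 4.4 mg/L as Cl₂.
(a) Cl₂ equivalent needed: 4.4 mg/L × 1,850,000 L = 8,140,000 mg = 8140 g.
(a) Product at 88.5% available chlorine: 8140 / 0.885 = 9198 g.

(b) Moles of Ca²⁺: 30,900 g ÷ 111 g/mol = 278.4 mol.
(b) As CaCO₃: 278.4 mol × 100.1 g/mol = 27,870 g.
(b) Rise: 27,870 g / 279,000 L × 1000 = 99.88 mg/L.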